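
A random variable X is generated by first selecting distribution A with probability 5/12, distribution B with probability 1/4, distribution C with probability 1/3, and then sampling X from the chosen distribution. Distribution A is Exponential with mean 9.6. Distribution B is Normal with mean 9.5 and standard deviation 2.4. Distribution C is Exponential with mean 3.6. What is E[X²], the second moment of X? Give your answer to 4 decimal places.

For each component E[X²] = Var + (mean)², giving A: 184.32; B: 96.01; C: 25.92.
Overall E[X²] = 0.416667·184.32 + 0.25·96.01 + 0.333333·25.92 = 109.442.

109.4425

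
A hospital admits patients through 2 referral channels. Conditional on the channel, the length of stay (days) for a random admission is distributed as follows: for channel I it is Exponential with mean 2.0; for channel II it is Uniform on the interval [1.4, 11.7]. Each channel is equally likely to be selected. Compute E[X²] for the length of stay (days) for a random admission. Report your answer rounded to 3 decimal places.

For each component E[X²] = Var + (mean)², giving I: 8; II: 51.7433.
Overall E[X²] = 0.5·8 + 0.5·51.7433 = 29.8717.

29.872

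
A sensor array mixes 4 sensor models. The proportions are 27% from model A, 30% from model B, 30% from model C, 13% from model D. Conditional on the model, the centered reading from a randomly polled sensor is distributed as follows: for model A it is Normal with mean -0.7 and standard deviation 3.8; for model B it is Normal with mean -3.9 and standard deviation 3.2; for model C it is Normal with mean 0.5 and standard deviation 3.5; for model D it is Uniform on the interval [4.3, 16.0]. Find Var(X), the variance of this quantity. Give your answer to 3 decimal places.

30.280

Per component, A: μ=-0.7, E[X²]=14.93; B: μ=-3.9, E[X²]=25.45; C: μ=0.5, E[X²]=12.5; D: μ=10.15, E[X²]=114.43.
E[X] = 0.27·-0.7 + 0.3·-3.9 + 0.3·0.5 + 0.13·10.15 = 0.1105.
E[X²] = 0.27·14.93 + 0.3·25.45 + 0.3·12.5 + 0.13·114.43 = 30.292.
Var(X) = E[X²] − (E[X])² = 30.292 − 0.0122103 = 30.2798.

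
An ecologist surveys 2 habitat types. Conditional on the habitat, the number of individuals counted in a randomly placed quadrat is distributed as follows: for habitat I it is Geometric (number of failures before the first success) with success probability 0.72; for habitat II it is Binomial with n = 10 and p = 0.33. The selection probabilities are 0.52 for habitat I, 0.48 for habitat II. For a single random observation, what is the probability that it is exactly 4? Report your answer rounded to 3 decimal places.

0.110

Conditional on each habitat, P(X = 4): I: 0.00442552; II: 0.225281.
By total probability, P(X = 4) = 0.52·0.00442552 + 0.48·0.225281 = 0.110436.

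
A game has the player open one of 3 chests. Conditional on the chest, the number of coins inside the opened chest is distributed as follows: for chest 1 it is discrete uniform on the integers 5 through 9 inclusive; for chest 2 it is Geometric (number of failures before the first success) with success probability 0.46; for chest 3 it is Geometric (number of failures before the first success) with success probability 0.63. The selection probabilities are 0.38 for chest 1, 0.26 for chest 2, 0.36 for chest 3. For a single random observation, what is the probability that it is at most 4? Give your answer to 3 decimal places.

Conditional on each chest, P(X ≤ 4): 1: 0; 2: 0.954083; 3: 0.993066.
By total probability, P(X ≤ 4) = 0.38·0 + 0.26·0.954083 + 0.36·0.993066 = 0.605565.

0.606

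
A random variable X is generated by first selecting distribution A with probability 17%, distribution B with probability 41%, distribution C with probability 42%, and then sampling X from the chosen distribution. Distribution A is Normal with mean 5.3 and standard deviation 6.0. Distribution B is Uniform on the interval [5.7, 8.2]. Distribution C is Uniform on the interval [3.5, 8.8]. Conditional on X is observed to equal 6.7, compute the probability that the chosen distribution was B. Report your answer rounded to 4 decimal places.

Likelihoods f(6.7 | ·): A: 0.0647048; B: 0.4; C: 0.188679.
Posterior ∝ prior × likelihood. Numerator for B: 0.41·0.4 = 0.164.
Normalizing constant: 0.17·0.0647048 + 0.41·0.4 + 0.42·0.188679 = 0.254245.
P(B | observation) = 0.164 / 0.254245 = 0.645047.

0.6450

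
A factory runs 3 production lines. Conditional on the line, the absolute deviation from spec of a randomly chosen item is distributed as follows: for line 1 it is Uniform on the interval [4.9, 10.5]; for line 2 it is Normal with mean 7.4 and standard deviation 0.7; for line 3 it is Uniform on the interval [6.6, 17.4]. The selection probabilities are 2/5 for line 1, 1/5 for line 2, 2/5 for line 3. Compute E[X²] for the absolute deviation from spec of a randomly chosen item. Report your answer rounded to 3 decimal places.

97.299

For each component E[X²] = Var + (mean)², giving 1: 61.9033; 2: 55.25; 3: 153.72.
Overall E[X²] = 0.4·61.9033 + 0.2·55.25 + 0.4·153.72 = 97.2993.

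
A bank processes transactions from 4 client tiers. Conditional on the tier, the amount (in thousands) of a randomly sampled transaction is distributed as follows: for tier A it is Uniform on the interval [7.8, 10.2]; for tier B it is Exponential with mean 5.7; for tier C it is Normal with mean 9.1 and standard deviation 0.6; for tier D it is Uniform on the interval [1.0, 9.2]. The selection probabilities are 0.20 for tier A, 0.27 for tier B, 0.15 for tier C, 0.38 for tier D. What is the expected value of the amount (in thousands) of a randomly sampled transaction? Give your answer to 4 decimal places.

Component means — A: 9; B: 5.7; C: 9.1; D: 5.1.
E[X] = 0.2·9 + 0.27·5.7 + 0.15·9.1 + 0.38·5.1 = 6.642.

6.6420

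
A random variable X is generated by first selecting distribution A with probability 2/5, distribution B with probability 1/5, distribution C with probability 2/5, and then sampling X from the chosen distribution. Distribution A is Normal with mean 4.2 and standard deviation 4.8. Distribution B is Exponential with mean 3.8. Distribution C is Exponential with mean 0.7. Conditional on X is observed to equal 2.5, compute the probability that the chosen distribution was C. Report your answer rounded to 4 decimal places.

0.2155

Likelihoods f(2.5 | ·): A: 0.0780605; B: 0.1363; C: 0.0401652.
Posterior ∝ prior × likelihood. Numerator for C: 0.4·0.0401652 = 0.0160661.
Normalizing constant: 0.4·0.0780605 + 0.2·0.1363 + 0.4·0.0401652 = 0.0745503.
P(C | observation) = 0.0160661 / 0.0745503 = 0.215507.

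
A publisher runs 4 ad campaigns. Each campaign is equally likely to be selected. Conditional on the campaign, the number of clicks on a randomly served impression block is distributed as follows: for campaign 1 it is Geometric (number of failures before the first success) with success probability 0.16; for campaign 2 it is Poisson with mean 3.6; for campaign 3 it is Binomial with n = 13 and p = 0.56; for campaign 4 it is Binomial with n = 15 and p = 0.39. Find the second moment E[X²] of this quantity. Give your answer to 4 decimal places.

42.7319

For each component E[X²] = Var + (mean)², giving 1: 60.375; 2: 16.56; 3: 56.2016; 4: 37.791.
Overall E[X²] = 0.25·60.375 + 0.25·16.56 + 0.25·56.2016 + 0.25·37.791 = 42.7319.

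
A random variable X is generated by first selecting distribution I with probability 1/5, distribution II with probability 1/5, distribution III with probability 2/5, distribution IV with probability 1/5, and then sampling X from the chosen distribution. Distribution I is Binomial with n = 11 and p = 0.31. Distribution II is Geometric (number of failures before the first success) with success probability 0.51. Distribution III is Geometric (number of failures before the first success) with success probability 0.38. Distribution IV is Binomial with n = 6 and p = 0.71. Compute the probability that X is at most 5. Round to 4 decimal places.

0.9309

Conditional on each component, P(X ≤ 5): I: 0.909911; II: 0.986159; III: 0.9432; IV: 0.8719.
By total probability, P(X ≤ 5) = 0.2·0.909911 + 0.2·0.986159 + 0.4·0.9432 + 0.2·0.8719 = 0.930874.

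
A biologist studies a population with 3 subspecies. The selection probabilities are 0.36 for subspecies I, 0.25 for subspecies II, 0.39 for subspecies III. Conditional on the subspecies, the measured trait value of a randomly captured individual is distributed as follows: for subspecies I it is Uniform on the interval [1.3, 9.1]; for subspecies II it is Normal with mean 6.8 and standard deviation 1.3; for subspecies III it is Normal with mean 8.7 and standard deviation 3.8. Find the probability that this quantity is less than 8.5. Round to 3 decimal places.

Conditional on each subspecies, P(X < 8.5): I: 0.923077; II: 0.904511; III: 0.479013.
By total probability, P(X < 8.5) = 0.36·0.923077 + 0.25·0.904511 + 0.39·0.479013 = 0.74525.

0.745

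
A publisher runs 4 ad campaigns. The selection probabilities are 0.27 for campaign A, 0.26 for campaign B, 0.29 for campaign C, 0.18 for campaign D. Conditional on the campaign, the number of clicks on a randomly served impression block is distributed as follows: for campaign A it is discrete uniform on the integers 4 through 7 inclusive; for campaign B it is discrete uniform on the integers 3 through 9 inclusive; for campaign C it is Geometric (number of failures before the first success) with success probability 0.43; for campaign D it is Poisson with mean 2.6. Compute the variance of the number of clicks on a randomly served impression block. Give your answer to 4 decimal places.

Per component, A: μ=5.5, E[X²]=31.5; B: μ=6, E[X²]=40; C: μ=1.32558, E[X²]=4.83991; D: μ=2.6, E[X²]=9.36.
E[X] = 0.27·5.5 + 0.26·6 + 0.29·1.32558 + 0.18·2.6 = 3.89742.
E[X²] = 0.27·31.5 + 0.26·40 + 0.29·4.83991 + 0.18·9.36 = 21.9934.
Var(X) = E[X²] − (E[X])² = 21.9934 − 15.1899 = 6.8035.

6.8035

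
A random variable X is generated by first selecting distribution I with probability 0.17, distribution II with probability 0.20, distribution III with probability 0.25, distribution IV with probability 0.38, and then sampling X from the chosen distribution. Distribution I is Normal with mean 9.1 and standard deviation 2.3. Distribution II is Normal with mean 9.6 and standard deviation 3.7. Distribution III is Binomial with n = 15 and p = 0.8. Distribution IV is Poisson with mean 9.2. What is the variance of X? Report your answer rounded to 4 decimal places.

9.1448

Per component, I: μ=9.1, E[X²]=88.1; II: μ=9.6, E[X²]=105.85; III: μ=12, E[X²]=146.4; IV: μ=9.2, E[X²]=93.84.
E[X] = 0.17·9.1 + 0.2·9.6 + 0.25·12 + 0.38·9.2 = 9.963.
E[X²] = 0.17·88.1 + 0.2·105.85 + 0.25·146.4 + 0.38·93.84 = 108.406.
Var(X) = E[X²] − (E[X])² = 108.406 − 99.2614 = 9.14483.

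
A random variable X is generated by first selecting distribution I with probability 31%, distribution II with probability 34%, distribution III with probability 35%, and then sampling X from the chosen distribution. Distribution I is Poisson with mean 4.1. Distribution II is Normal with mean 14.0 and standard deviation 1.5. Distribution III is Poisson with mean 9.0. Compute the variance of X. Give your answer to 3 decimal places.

Per component, I: μ=4.1, E[X²]=20.91; II: μ=14, E[X²]=198.25; III: μ=9, E[X²]=90.
E[X] = 0.31·4.1 + 0.34·14 + 0.35·9 = 9.181.
E[X²] = 0.31·20.91 + 0.34·198.25 + 0.35·90 = 105.387.
Var(X) = E[X²] − (E[X])² = 105.387 − 84.2908 = 21.0963.

21.096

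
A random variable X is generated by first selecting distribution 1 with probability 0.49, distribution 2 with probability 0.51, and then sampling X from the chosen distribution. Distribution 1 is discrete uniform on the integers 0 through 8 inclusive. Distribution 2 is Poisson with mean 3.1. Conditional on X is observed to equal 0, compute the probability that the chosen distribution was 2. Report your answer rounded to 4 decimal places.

0.2968

Likelihoods P(X=0 | ·): 1: 0.111111; 2: 0.0450492.
Posterior ∝ prior × likelihood. Numerator for 2: 0.51·0.0450492 = 0.0229751.
Normalizing constant: 0.49·0.111111 + 0.51·0.0450492 = 0.0774195.
P(2 | observation) = 0.0229751 / 0.0774195 = 0.296761.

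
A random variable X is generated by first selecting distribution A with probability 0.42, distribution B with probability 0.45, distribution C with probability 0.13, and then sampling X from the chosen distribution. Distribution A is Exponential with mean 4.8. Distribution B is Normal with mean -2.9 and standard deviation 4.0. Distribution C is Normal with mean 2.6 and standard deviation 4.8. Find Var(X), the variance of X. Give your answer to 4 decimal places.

Per component, A: μ=4.8, E[X²]=46.08; B: μ=-2.9, E[X²]=24.41; C: μ=2.6, E[X²]=29.8.
E[X] = 0.42·4.8 + 0.45·-2.9 + 0.13·2.6 = 1.049.
E[X²] = 0.42·46.08 + 0.45·24.41 + 0.13·29.8 = 34.2121.
Var(X) = E[X²] − (E[X])² = 34.2121 − 1.1004 = 33.1117.

33.1117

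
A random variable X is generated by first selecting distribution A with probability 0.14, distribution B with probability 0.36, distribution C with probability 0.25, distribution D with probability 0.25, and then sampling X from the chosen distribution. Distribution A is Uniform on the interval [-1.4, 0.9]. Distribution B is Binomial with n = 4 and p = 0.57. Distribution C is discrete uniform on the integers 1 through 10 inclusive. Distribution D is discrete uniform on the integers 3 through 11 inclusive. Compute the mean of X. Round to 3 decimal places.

Component means — A: -0.25; B: 2.28; C: 5.5; D: 7.
E[X] = 0.14·-0.25 + 0.36·2.28 + 0.25·5.5 + 0.25·7 = 3.9108.

3.911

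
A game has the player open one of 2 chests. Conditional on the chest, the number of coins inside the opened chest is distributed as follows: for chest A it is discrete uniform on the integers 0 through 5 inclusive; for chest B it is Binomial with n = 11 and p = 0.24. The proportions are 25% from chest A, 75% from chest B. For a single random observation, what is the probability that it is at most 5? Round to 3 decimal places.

0.979

Conditional on each chest, P(X ≤ 5): A: 1; B: 0.971678.
By total probability, P(X ≤ 5) = 0.25·1 + 0.75·0.971678 = 0.978758.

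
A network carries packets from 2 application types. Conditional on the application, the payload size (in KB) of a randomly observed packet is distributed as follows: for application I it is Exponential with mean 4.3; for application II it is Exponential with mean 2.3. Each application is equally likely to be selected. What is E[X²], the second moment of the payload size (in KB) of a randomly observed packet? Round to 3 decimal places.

For each component E[X²] = Var + (mean)², giving I: 36.98; II: 10.58.
Overall E[X²] = 0.5·36.98 + 0.5·10.58 = 23.78.

23.780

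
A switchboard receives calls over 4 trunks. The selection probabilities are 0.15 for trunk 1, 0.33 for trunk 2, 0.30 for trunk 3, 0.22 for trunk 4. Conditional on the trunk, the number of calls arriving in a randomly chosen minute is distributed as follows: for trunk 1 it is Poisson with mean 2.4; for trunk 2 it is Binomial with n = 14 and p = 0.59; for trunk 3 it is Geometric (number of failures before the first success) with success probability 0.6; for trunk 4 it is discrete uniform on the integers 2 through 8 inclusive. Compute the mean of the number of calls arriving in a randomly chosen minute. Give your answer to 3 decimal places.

Component means — 1: 2.4; 2: 8.26; 3: 0.666667; 4: 5.
E[X] = 0.15·2.4 + 0.33·8.26 + 0.3·0.666667 + 0.22·5 = 4.3858.

4.386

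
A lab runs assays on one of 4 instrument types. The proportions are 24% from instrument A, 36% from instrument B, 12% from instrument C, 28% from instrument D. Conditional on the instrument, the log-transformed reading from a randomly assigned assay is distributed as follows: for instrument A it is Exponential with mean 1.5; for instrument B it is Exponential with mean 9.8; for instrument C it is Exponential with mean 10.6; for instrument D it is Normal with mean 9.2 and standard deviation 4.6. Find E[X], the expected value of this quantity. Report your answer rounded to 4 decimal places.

Component means — A: 1.5; B: 9.8; C: 10.6; D: 9.2.
E[X] = 0.24·1.5 + 0.36·9.8 + 0.12·10.6 + 0.28·9.2 = 7.736.

7.7360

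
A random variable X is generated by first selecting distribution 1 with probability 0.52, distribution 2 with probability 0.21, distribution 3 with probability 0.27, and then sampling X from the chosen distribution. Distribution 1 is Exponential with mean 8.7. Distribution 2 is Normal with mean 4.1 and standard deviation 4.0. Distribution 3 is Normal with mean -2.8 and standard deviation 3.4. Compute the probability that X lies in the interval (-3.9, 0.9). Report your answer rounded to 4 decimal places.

Conditional on each component, P(-3.9 < X < 0.9): 1: 0.0982773; 2: 0.189105; 3: 0.488607.
By total probability, P(-3.9 < X < 0.9) = 0.52·0.0982773 + 0.21·0.189105 + 0.27·0.488607 = 0.22274.

0.2227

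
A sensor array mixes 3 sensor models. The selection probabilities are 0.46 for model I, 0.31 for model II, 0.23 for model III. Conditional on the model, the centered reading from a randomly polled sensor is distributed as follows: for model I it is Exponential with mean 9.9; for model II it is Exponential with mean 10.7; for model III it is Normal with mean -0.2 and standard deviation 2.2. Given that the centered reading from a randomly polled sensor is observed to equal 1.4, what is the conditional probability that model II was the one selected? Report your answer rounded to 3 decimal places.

0.260

Likelihoods f(1.4 | ·): I: 0.0876899; II: 0.081996; III: 0.139198.
Posterior ∝ prior × likelihood. Numerator for II: 0.31·0.081996 = 0.0254188.
Normalizing constant: 0.46·0.0876899 + 0.31·0.081996 + 0.23·0.139198 = 0.0977716.
P(II | observation) = 0.0254188 / 0.0977716 = 0.259981.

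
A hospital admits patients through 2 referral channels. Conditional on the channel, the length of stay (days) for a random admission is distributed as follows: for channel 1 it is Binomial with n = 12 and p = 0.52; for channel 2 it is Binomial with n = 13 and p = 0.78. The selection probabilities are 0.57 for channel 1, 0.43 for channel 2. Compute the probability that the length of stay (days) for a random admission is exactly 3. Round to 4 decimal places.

0.0239

Conditional on each channel, P(X = 3): 1: 0.0418412; 2: 3.60476e-05.
By total probability, P(X = 3) = 0.57·0.0418412 + 0.43·3.60476e-05 = 0.023865.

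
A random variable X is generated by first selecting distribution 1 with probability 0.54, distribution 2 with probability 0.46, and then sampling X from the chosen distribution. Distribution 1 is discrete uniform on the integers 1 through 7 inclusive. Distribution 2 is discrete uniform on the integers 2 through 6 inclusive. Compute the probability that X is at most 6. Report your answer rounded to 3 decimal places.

Conditional on each component, P(X ≤ 6): 1: 0.857143; 2: 1.
By total probability, P(X ≤ 6) = 0.54·0.857143 + 0.46·1 = 0.922857.

0.923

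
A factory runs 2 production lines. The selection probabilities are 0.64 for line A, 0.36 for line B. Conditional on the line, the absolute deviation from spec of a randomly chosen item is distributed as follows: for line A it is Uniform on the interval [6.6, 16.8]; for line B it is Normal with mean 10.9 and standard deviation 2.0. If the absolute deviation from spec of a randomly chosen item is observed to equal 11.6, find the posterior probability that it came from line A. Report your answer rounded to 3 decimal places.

Likelihoods f(11.6 | ·): A: 0.0980392; B: 0.18762.
Posterior ∝ prior × likelihood. Numerator for A: 0.64·0.0980392 = 0.0627451.
Normalizing constant: 0.64·0.0980392 + 0.36·0.18762 = 0.130288.
P(A | observation) = 0.0627451 / 0.130288 = 0.481586.

0.482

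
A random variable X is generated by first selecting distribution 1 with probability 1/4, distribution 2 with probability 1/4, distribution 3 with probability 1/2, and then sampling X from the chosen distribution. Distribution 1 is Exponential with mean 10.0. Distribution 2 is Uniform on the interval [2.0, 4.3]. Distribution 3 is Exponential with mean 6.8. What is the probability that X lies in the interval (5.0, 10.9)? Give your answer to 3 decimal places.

0.207

Conditional on each component, P(5.0 < X < 10.9): 1: 0.270314; 2: 0; 3: 0.278061.
By total probability, P(5.0 < X < 10.9) = 0.25·0.270314 + 0.25·0 + 0.5·0.278061 = 0.206609.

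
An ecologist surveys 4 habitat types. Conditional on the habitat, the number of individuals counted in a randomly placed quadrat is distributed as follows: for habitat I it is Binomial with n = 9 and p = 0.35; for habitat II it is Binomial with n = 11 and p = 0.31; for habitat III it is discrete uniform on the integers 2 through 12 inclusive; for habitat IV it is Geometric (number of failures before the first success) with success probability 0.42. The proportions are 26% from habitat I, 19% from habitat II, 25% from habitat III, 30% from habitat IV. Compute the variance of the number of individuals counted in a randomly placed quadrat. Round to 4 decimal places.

Per component, I: μ=3.15, E[X²]=11.97; II: μ=3.41, E[X²]=13.981; III: μ=7, E[X²]=59; IV: μ=1.38095, E[X²]=5.19501.
E[X] = 0.26·3.15 + 0.19·3.41 + 0.25·7 + 0.3·1.38095 = 3.63119.
E[X²] = 0.26·11.97 + 0.19·13.981 + 0.25·59 + 0.3·5.19501 = 22.0771.
Var(X) = E[X²] − (E[X])² = 22.0771 − 13.1855 = 8.89158.

8.8916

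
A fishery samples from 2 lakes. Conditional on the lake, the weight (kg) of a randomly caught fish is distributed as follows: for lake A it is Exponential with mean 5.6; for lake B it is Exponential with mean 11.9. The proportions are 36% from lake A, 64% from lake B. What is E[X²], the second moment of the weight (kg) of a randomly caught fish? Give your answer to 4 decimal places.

203.8400

For each component E[X²] = Var + (mean)², giving A: 62.72; B: 283.22.
Overall E[X²] = 0.36·62.72 + 0.64·283.22 = 203.84.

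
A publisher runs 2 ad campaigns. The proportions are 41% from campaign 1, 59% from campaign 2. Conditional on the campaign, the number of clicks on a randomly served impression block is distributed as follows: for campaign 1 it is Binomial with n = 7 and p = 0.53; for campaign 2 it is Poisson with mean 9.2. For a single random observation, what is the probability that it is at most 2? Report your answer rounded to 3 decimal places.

Conditional on each campaign, P(X ≤ 2): 1: 0.180345; 2: 0.00530659.
By total probability, P(X ≤ 2) = 0.41·0.180345 + 0.59·0.00530659 = 0.0770725.

0.077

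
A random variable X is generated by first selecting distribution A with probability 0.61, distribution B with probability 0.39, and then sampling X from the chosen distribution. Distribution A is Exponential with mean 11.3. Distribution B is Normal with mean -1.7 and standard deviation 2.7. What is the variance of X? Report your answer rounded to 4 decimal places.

Per component, A: μ=11.3, E[X²]=255.38; B: μ=-1.7, E[X²]=10.18.
E[X] = 0.61·11.3 + 0.39·-1.7 = 6.23.
E[X²] = 0.61·255.38 + 0.39·10.18 = 159.752.
Var(X) = E[X²] − (E[X])² = 159.752 − 38.8129 = 120.939.

120.9391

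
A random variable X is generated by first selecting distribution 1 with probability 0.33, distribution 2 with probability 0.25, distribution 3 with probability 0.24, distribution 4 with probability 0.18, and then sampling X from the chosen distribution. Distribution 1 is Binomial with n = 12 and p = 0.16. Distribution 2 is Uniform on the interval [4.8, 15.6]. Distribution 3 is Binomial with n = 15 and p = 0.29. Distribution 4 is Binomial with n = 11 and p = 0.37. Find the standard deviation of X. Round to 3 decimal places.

Per component, 1: μ=1.92, E[X²]=5.2992; 2: μ=10.2, E[X²]=113.76; 3: μ=4.35, E[X²]=22.011; 4: μ=4.07, E[X²]=19.129.
E[X] = 0.33·1.92 + 0.25·10.2 + 0.24·4.35 + 0.18·4.07 = 4.9602.
E[X²] = 0.33·5.2992 + 0.25·113.76 + 0.24·22.011 + 0.18·19.129 = 38.9146.
Var(X) = E[X²] − (E[X])² = 38.9146 − 24.6036 = 14.311.
SD(X) = √14.311 = 3.78299.

3.783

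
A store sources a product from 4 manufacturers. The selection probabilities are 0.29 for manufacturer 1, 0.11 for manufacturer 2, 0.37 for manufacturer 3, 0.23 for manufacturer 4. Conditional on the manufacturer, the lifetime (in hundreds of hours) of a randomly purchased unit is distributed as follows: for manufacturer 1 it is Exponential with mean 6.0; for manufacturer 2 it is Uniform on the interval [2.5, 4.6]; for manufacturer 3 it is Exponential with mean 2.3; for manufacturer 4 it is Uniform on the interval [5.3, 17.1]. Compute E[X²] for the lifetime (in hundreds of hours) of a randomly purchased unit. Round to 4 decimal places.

For each component E[X²] = Var + (mean)², giving 1: 72; 2: 12.97; 3: 10.58; 4: 137.043.
Overall E[X²] = 0.29·72 + 0.11·12.97 + 0.37·10.58 + 0.23·137.043 = 57.7413.

57.7413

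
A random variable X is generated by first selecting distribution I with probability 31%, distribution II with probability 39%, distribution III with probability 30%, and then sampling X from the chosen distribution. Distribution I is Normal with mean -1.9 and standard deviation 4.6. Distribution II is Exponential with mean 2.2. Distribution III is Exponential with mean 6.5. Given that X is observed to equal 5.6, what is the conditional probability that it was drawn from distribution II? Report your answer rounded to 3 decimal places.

0.343

Likelihoods f(5.6 | ·): I: 0.0229565; II: 0.0356534; III: 0.0650018.
Posterior ∝ prior × likelihood. Numerator for II: 0.39·0.0356534 = 0.0139048.
Normalizing constant: 0.31·0.0229565 + 0.39·0.0356534 + 0.3·0.0650018 = 0.0405219.
P(II | observation) = 0.0139048 / 0.0405219 = 0.343143.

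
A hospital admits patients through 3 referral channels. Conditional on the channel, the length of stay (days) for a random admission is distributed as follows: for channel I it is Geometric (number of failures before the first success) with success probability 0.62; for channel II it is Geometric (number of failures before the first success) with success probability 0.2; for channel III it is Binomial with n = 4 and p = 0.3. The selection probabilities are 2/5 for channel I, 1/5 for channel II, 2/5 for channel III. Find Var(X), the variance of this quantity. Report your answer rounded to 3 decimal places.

Per component, I: μ=0.612903, E[X²]=1.3642; II: μ=4, E[X²]=36; III: μ=1.2, E[X²]=2.28.
E[X] = 0.4·0.612903 + 0.2·4 + 0.4·1.2 = 1.52516.
E[X²] = 0.4·1.3642 + 0.2·36 + 0.4·2.28 = 8.65768.
Var(X) = E[X²] − (E[X])² = 8.65768 − 2.32612 = 6.33156.

6.332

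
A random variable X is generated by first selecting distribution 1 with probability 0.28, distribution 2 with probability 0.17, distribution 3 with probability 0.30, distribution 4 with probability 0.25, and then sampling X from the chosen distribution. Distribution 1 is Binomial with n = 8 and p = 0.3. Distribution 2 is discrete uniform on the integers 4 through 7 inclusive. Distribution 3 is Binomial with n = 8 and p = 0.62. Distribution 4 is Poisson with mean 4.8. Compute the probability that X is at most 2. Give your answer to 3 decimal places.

Conditional on each component, P(X ≤ 2): 1: 0.551774; 2: 0; 3: 0.0385171; 4: 0.142539.
By total probability, P(X ≤ 2) = 0.28·0.551774 + 0.17·0 + 0.3·0.0385171 + 0.25·0.142539 = 0.201687.

0.202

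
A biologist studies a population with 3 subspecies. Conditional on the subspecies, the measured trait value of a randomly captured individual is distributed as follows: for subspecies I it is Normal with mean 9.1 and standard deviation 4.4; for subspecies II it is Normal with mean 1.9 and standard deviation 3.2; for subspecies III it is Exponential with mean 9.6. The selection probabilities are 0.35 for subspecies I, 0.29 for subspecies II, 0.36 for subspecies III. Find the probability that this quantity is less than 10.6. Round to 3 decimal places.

Conditional on each subspecies, P(X < 10.6): I: 0.633414; II: 0.996724; III: 0.668513.
By total probability, P(X < 10.6) = 0.35·0.633414 + 0.29·0.996724 + 0.36·0.668513 = 0.751409.

0.751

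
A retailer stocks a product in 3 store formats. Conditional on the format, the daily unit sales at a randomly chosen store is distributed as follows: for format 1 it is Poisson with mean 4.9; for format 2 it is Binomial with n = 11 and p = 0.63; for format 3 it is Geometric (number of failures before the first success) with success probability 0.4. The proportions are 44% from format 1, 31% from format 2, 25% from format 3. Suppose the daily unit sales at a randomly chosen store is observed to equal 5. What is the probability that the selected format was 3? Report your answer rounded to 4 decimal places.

0.0641

Likelihoods P(X=5 | ·): 1: 0.17529; 2: 0.11764; 3: 0.031104.
Posterior ∝ prior × likelihood. Numerator for 3: 0.25·0.031104 = 0.007776.
Normalizing constant: 0.44·0.17529 + 0.31·0.11764 + 0.25·0.031104 = 0.121372.
P(3 | observation) = 0.007776 / 0.121372 = 0.0640676.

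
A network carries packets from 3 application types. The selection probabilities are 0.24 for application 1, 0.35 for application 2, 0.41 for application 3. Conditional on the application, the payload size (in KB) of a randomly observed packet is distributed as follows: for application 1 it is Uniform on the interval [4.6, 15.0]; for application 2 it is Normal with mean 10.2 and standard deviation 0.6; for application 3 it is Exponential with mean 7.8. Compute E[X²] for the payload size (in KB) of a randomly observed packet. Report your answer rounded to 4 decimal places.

111.6416

For each component E[X²] = Var + (mean)², giving 1: 105.053; 2: 104.4; 3: 121.68.
Overall E[X²] = 0.24·105.053 + 0.35·104.4 + 0.41·121.68 = 111.642.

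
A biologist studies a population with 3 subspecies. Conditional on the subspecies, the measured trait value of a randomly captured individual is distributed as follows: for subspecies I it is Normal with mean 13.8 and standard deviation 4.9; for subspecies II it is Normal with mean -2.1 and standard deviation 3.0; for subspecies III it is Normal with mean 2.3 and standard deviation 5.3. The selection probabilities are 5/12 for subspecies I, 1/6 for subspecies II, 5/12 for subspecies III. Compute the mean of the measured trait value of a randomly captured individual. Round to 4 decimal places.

Component means — I: 13.8; II: -2.1; III: 2.3.
E[X] = 0.416667·13.8 + 0.166667·-2.1 + 0.416667·2.3 = 6.35833.

6.3583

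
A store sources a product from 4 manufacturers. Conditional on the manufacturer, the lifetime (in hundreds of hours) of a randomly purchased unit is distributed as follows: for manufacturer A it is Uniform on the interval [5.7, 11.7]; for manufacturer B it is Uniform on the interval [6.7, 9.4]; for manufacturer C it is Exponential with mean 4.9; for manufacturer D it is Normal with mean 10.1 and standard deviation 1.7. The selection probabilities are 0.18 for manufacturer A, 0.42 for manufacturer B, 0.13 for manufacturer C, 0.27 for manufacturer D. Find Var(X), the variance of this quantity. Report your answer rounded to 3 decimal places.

Per component, A: μ=8.7, E[X²]=78.69; B: μ=8.05, E[X²]=65.41; C: μ=4.9, E[X²]=48.02; D: μ=10.1, E[X²]=104.9.
E[X] = 0.18·8.7 + 0.42·8.05 + 0.13·4.9 + 0.27·10.1 = 8.311.
E[X²] = 0.18·78.69 + 0.42·65.41 + 0.13·48.02 + 0.27·104.9 = 76.202.
Var(X) = E[X²] − (E[X])² = 76.202 − 69.0727 = 7.12928.

7.129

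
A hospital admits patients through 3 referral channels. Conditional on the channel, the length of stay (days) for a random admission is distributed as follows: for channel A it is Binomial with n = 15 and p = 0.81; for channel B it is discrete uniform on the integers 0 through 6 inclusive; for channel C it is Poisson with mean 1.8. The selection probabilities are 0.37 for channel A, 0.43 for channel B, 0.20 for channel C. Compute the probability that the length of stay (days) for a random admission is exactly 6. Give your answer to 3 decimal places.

Conditional on each channel, P(X = 6): A: 0.000456138; B: 0.142857; C: 0.00780859.
By total probability, P(X = 6) = 0.37·0.000456138 + 0.43·0.142857 + 0.2·0.00780859 = 0.0631591.

0.063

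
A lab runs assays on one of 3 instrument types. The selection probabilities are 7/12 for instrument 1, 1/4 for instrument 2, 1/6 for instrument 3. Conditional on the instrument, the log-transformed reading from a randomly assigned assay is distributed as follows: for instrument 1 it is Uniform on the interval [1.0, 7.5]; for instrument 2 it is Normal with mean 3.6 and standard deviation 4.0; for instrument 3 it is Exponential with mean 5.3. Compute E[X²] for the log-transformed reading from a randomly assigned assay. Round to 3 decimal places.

29.194

For each component E[X²] = Var + (mean)², giving 1: 21.5833; 2: 28.96; 3: 56.18.
Overall E[X²] = 0.583333·21.5833 + 0.25·28.96 + 0.166667·56.18 = 29.1936.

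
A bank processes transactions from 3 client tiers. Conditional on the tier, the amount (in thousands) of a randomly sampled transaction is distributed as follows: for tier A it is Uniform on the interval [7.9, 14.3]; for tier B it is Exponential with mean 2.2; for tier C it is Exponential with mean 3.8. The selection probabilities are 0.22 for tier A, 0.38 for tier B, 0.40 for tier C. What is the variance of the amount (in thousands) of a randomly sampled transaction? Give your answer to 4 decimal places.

Per component, A: μ=11.1, E[X²]=126.623; B: μ=2.2, E[X²]=9.68; C: μ=3.8, E[X²]=28.88.
E[X] = 0.22·11.1 + 0.38·2.2 + 0.4·3.8 = 4.798.
E[X²] = 0.22·126.623 + 0.38·9.68 + 0.4·28.88 = 43.0875.
Var(X) = E[X²] − (E[X])² = 43.0875 − 23.0208 = 20.0667.

20.0667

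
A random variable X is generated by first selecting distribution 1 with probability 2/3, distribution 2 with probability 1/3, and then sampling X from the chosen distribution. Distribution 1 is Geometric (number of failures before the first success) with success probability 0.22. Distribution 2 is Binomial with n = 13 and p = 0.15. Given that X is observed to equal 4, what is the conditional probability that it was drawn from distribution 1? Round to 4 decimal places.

0.6602

Likelihoods P(X=4 | ·): 1: 0.0814331; 2: 0.0838381.
Posterior ∝ prior × likelihood. Numerator for 1: 0.666667·0.0814331 = 0.0542887.
Normalizing constant: 0.666667·0.0814331 + 0.333333·0.0838381 = 0.0822348.
P(1 | observation) = 0.0542887 / 0.0822348 = 0.660168.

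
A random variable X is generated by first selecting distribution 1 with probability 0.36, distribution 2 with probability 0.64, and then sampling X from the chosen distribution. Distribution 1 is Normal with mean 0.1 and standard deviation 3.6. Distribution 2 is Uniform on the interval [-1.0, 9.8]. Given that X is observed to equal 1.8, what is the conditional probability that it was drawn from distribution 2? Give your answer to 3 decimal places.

0.624

Likelihoods f(1.8 | ·): 1: 0.0991254; 2: 0.0925926.
Posterior ∝ prior × likelihood. Numerator for 2: 0.64·0.0925926 = 0.0592593.
Normalizing constant: 0.36·0.0991254 + 0.64·0.0925926 = 0.0949444.
P(2 | observation) = 0.0592593 / 0.0949444 = 0.624147.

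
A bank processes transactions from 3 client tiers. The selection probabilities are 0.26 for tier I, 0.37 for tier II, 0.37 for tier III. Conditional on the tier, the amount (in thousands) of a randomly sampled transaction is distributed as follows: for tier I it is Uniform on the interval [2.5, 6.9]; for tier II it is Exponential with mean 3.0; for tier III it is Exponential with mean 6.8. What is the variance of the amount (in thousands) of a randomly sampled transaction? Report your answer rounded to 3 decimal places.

23.537

Per component, I: μ=4.7, E[X²]=23.7033; II: μ=3, E[X²]=18; III: μ=6.8, E[X²]=92.48.
E[X] = 0.26·4.7 + 0.37·3 + 0.37·6.8 = 4.848.
E[X²] = 0.26·23.7033 + 0.37·18 + 0.37·92.48 = 47.0405.
Var(X) = E[X²] − (E[X])² = 47.0405 − 23.5031 = 23.5374.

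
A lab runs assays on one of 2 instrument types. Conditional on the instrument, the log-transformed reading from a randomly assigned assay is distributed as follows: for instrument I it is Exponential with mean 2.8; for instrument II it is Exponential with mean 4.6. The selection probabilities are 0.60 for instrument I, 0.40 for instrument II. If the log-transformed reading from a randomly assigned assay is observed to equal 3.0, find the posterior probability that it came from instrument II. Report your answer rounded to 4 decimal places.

Likelihoods f(3.0 | ·): I: 0.122328; II: 0.113242.
Posterior ∝ prior × likelihood. Numerator for II: 0.4·0.113242 = 0.0452967.
Normalizing constant: 0.6·0.122328 + 0.4·0.113242 = 0.118694.
P(II | observation) = 0.0452967 / 0.118694 = 0.381627.

0.3816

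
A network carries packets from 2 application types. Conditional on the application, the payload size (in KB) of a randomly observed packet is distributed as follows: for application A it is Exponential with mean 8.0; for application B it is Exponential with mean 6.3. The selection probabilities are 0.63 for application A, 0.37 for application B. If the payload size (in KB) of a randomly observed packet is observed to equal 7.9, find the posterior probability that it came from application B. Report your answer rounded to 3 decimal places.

0.364

Likelihoods f(7.9 | ·): A: 0.0465633; B: 0.0452968.
Posterior ∝ prior × likelihood. Numerator for B: 0.37·0.0452968 = 0.0167598.
Normalizing constant: 0.63·0.0465633 + 0.37·0.0452968 = 0.0460947.
P(B | observation) = 0.0167598 / 0.0460947 = 0.363595.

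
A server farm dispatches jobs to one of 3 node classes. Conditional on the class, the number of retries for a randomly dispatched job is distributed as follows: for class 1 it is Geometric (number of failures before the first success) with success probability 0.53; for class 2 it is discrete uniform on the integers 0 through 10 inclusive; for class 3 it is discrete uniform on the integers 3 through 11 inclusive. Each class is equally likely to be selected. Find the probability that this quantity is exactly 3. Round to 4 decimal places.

0.0857

Conditional on each class, P(X = 3): 1: 0.0550262; 2: 0.0909091; 3: 0.111111.
By total probability, P(X = 3) = 0.333333·0.0550262 + 0.333333·0.0909091 + 0.333333·0.111111 = 0.0856821.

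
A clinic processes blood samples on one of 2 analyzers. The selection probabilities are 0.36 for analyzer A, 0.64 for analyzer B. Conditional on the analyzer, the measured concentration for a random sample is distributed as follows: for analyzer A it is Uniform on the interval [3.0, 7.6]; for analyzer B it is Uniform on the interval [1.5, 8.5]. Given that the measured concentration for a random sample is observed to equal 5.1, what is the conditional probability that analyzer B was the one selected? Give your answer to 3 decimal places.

0.539

Likelihoods f(5.1 | ·): A: 0.217391; B: 0.142857.
Posterior ∝ prior × likelihood. Numerator for B: 0.64·0.142857 = 0.0914286.
Normalizing constant: 0.36·0.217391 + 0.64·0.142857 = 0.169689.
P(B | observation) = 0.0914286 / 0.169689 = 0.538799.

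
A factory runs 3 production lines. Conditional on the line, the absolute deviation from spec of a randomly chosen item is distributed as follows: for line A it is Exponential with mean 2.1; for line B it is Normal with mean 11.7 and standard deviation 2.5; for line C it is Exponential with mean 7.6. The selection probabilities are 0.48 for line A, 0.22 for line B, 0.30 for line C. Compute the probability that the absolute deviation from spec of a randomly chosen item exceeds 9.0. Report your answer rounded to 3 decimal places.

Conditional on each line, P(X > 9.0): A: 0.0137638; B: 0.859929; C: 0.305988.
By total probability, P(X > 9.0) = 0.48·0.0137638 + 0.22·0.859929 + 0.3·0.305988 = 0.287587.

0.288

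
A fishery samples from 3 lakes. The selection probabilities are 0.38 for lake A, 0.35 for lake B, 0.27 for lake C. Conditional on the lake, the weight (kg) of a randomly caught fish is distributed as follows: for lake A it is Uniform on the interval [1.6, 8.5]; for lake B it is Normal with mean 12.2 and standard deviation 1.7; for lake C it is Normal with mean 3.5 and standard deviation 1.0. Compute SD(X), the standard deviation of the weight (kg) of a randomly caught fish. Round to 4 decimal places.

Per component, A: μ=5.05, E[X²]=29.47; B: μ=12.2, E[X²]=151.73; C: μ=3.5, E[X²]=13.25.
E[X] = 0.38·5.05 + 0.35·12.2 + 0.27·3.5 = 7.134.
E[X²] = 0.38·29.47 + 0.35·151.73 + 0.27·13.25 = 67.8816.
Var(X) = E[X²] − (E[X])² = 67.8816 − 50.894 = 16.9876.
SD(X) = √16.9876 = 4.12161.

4.1216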